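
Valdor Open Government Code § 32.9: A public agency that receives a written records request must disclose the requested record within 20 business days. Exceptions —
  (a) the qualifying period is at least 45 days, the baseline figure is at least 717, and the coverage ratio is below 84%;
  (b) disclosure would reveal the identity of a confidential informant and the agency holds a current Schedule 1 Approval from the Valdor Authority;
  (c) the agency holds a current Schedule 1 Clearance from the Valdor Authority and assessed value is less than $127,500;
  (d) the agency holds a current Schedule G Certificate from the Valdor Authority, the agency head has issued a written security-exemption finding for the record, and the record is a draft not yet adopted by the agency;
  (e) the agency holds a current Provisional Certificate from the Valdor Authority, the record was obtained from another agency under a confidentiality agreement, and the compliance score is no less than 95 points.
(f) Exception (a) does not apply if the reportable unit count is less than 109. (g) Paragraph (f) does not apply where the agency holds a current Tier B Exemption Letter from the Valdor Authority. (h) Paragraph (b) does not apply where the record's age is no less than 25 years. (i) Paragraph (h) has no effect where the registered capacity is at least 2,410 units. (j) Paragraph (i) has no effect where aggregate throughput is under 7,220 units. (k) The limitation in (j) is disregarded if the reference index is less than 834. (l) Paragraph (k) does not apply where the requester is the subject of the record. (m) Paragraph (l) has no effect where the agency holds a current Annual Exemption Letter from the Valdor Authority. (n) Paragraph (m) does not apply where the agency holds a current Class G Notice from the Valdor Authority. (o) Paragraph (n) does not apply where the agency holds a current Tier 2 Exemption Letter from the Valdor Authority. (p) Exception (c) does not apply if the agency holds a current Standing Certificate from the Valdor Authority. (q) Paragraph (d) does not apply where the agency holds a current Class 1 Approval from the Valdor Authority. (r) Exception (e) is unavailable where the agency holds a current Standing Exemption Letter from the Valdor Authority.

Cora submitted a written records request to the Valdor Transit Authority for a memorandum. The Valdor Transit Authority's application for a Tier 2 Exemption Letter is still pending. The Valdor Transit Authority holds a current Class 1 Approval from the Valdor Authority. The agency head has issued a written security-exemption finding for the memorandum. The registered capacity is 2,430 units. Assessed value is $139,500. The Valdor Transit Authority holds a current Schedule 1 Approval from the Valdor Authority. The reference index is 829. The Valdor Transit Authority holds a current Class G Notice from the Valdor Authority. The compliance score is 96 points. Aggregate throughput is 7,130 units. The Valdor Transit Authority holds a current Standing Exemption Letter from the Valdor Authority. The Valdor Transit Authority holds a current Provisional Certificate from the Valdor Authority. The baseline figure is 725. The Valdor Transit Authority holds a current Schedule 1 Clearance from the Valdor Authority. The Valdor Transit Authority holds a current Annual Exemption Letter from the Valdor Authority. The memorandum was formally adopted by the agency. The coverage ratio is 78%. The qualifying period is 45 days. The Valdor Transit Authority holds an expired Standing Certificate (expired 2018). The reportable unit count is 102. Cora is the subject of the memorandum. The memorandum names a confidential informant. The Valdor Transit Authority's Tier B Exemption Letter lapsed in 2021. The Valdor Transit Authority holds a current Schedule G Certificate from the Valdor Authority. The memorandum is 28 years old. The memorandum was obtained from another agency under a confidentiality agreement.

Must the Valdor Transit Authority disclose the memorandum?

Exception (a) is satisfied on its face — the qualifying period is 45 days, meeting the 45 days threshold; the baseline figure is 725, meeting the 717 threshold; the coverage ratio is 78%, below the 84% limit. But applying paragraphs (f)–(g): (f) applies — the reportable unit count is 102, less than the 109 limit. (g), which would lift (f), is inapplicable — no current Tier B Exemption Letter is held. So (a) is unavailable.
All of (b)'s requirements are met (the memorandum names a confidential informant; a current Schedule 1 Approval is held). But: (h) is engaged — the record's age is 28 years, meeting the 25 years threshold. (i) is engaged (the registered capacity is 2,430 units, meeting the 2,410 units threshold), but is overridden by (j): (j) operates against (i): aggregate throughput is 7,130 units, under the 7,220 units limit. (k) applies (the reference index is 829, less than the 834 limit), but is itself disapplied by (l): (l) is engaged — Cora is the subject of the memorandum. (m) is engaged (a current Annual Exemption Letter is held), but is displaced by (n): (n) operates — a current Class G Notice is held. (o) is inapplicable (the Tier 2 Exemption Letter is not current), so (n) stands. So (b) is unavailable.
Exception (c) fails — assessed value is $139,500, not less than $127,500.
Exception (d) does not apply: the memorandum has been formally adopted.
Exception (e)'s conditions are all satisfied: a current Provisional Certificate is held; the memorandum was obtained under a confidentiality agreement; the compliance score is 96 points, meeting the 95 points threshold. Turning to paragraph (r): (r) is engaged — a current Standing Exemption Letter is held. Exception (e) does not apply.
No exception is made out. the Valdor Transit Authority falls within the general rule.

Yes — the Valdor Transit Authority must disclose the memorandum.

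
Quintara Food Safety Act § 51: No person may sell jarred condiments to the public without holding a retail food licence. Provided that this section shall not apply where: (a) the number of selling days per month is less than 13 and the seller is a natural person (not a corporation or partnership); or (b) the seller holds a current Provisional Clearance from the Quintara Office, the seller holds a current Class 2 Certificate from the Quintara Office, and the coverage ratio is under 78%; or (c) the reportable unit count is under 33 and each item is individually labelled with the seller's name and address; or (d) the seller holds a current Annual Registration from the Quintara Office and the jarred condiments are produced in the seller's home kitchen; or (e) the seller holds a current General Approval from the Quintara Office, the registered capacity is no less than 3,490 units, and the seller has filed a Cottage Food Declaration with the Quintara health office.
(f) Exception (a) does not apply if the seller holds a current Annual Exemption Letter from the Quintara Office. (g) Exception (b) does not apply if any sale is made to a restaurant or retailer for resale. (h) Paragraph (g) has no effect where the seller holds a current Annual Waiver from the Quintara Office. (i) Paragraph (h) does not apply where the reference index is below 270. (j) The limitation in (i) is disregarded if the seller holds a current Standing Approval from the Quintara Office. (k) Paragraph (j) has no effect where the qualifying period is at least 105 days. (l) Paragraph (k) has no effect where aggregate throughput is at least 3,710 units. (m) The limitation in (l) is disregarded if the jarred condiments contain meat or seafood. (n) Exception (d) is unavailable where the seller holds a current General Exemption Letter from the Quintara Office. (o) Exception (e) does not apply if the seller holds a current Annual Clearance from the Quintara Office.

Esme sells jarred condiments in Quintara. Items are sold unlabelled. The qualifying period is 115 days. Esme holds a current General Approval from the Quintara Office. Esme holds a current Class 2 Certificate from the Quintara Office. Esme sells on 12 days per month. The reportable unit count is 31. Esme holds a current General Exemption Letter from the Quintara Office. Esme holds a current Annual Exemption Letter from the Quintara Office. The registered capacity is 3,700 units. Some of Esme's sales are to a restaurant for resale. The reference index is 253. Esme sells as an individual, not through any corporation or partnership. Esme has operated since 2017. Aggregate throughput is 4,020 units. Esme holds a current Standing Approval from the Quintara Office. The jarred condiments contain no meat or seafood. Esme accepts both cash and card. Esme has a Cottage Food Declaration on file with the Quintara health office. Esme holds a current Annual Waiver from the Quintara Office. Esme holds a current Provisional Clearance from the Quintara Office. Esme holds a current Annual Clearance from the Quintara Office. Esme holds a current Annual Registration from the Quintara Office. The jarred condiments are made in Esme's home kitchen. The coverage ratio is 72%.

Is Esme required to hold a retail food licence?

Exception (a)'s conditions are all satisfied: the number of selling days per month is 12, less than the 13 limit; the seller is a natural person. But: (f) operates against (a): a current Annual Exemption Letter is held. Exception (a) does not apply.
All of (b)'s requirements are met (a current Provisional Clearance is held; a current Class 2 Certificate is held; the coverage ratio is 72%, under the 78% limit). Considering the limiting provisions: (g) would limit (b) — some sales are to a restaurant for resale — but (h) sets (g) aside: (h) operates against (g): a current Annual Waiver is held. (i) operates (the reference index is 253, below the 270 limit), but is displaced by (j): (j) operates — a current Standing Approval is held. (k) is engaged (the qualifying period is 115 days, meeting the 105 days threshold), but is itself disapplied by (l): (l) is triggered — aggregate throughput is 4,020 units, meeting the 3,710 units threshold. (m), which would lift (l), is not triggered — the jarred condiments contain no meat or seafood. So (b) applies.
Exception (c) requires that each item is individually labelled with the seller's name and address; but items are sold unlabelled, so (c) is unavailable.
Exception (d): a current Annual Registration is held; the jarred condiments are home-kitchen produced — every condition holds. Turning to paragraph (n): (n) applies — a current General Exemption Letter is held. (d) is therefore removed.
Exception (e)'s conditions are all satisfied: a current General Approval is held; the registered capacity is 3,700 units, meeting the 3,490 units threshold; a Cottage Food Declaration is on file. Turning to paragraph (o): (o) is triggered — a current Annual Clearance is held. (e) is therefore removed.

No — exception (b) applies; Esme is not required to hold a retail food licence.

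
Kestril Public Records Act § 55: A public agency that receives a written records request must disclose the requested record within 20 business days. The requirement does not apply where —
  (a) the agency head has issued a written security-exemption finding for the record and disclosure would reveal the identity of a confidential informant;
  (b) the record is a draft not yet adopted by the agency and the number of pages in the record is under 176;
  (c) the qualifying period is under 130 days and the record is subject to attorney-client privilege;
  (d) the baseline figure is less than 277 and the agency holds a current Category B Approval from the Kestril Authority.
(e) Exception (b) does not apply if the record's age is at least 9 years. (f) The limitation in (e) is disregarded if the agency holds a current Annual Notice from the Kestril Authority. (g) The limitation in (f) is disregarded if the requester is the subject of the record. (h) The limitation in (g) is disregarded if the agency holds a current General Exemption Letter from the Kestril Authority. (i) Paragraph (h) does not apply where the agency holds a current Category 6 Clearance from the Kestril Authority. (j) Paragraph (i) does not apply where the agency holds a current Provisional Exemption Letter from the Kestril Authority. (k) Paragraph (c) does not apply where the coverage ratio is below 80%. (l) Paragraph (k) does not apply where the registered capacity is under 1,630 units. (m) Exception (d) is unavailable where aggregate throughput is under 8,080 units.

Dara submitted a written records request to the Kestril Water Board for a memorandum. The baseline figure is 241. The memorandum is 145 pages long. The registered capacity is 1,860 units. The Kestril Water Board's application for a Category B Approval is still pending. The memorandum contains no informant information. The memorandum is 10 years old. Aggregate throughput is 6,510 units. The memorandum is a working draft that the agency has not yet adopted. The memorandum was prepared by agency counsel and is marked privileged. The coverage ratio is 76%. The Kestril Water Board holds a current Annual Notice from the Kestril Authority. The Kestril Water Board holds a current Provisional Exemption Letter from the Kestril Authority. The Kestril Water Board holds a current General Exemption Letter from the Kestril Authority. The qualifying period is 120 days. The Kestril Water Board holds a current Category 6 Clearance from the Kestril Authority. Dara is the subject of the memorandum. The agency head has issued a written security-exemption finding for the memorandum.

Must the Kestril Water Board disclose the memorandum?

Exception (a) does not apply: the memorandum contains no informant information.
Exception (b) is satisfied on its face — the memorandum is an unadopted draft; the number of pages in the record is 145, under the 176 limit. Applying paragraphs (e)–(j): (e) applies (the record's age is 10 years, meeting the 9 years threshold), but is set aside by (f): (f) applies — a current Annual Notice is held. (g) would limit (f) — Dara is the subject of the memorandum — but (h) sets (g) aside: (h) operates against (g): a current General Exemption Letter is held. (i) would limit (h) — a current Category 6 Clearance is held — but (j) sets (i) aside: (j) applies — a current Provisional Exemption Letter is held. So (b) applies.
Exception (c) is satisfied on its face — the qualifying period is 120 days, under the 130 days limit; the memorandum is privileged. But: (k) applies — the coverage ratio is 76%, below the 80% limit. (l) is not triggered (the registered capacity is 1,860 units, not under 1,630 units), so (k) stands. (c) is therefore removed.
Exception (d) does not apply: no current Category B Approval is held.

No — exception (b) applies; the Kestril Water Board is not required to disclose the memorandum.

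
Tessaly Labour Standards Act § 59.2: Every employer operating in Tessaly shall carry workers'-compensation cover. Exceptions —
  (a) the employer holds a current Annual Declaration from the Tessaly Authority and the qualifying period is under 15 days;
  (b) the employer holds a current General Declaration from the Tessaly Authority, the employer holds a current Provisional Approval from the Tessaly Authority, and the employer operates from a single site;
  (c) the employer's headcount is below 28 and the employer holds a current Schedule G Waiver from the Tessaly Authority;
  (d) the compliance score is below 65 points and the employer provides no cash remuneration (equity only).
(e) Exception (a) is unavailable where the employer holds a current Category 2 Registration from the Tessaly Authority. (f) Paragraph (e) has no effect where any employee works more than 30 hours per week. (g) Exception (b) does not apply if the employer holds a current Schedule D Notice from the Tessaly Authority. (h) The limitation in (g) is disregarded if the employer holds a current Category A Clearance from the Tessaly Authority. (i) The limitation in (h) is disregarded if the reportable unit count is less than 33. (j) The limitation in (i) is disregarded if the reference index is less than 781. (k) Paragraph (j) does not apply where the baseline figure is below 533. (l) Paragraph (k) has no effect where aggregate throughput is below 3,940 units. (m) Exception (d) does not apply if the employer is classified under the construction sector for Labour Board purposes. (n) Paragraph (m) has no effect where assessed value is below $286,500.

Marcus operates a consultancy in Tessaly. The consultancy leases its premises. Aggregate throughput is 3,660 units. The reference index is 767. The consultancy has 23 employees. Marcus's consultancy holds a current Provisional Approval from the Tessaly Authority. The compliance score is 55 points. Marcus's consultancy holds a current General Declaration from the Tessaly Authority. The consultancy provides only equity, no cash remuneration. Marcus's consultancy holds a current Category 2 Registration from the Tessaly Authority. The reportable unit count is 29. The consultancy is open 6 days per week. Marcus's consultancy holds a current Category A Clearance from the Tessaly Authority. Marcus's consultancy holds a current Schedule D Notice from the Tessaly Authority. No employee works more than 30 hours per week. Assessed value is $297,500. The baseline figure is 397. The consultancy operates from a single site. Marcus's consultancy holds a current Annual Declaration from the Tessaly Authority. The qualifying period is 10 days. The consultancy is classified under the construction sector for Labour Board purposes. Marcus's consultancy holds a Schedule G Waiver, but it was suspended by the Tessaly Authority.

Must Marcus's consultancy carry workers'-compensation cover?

Exception (a)'s conditions are all satisfied: a current Annual Declaration is held; the qualifying period is 10 days, under the 15 days limit. But applying paragraphs (e)–(f): (e) operates against (a): a current Category 2 Registration is held. (f) does not operate here (no employee exceeds 30 hours/week), so (e) stands. Exception (a) does not apply.
Exception (b) is satisfied on its face — a current General Declaration is held; a current Provisional Approval is held; the employer operates from a single site. Considering the limiting provisions: (g) applies (a current Schedule D Notice is held), but yields to (h): (h) operates against (g): a current Category A Clearance is held. (i) applies (the reportable unit count is 29, less than the 33 limit), but is itself disapplied by (j): (j) operates against (i): the reference index is 767, less than the 781 limit. (k) would limit (j) — the baseline figure is 397, below the 533 limit — but (l) sets (k) aside: (l) is engaged — aggregate throughput is 3,660 units, below the 3,940 units limit. Exception (b) stands.
Exception (c) fails — no current Schedule G Waiver is held.
Exception (d) is satisfied on its face — the compliance score is 55 points, below the 65 points limit; remuneration is equity-only. But applying paragraphs (m)–(n): (m) operates against (d): the consultancy is classified under the construction sector. (n), which would lift (m), is not engaged — assessed value is $297,500, not below $286,500. (d) is therefore removed.

No — exception (b) applies; Marcus's consultancy is not required to carry workers'-compensation cover.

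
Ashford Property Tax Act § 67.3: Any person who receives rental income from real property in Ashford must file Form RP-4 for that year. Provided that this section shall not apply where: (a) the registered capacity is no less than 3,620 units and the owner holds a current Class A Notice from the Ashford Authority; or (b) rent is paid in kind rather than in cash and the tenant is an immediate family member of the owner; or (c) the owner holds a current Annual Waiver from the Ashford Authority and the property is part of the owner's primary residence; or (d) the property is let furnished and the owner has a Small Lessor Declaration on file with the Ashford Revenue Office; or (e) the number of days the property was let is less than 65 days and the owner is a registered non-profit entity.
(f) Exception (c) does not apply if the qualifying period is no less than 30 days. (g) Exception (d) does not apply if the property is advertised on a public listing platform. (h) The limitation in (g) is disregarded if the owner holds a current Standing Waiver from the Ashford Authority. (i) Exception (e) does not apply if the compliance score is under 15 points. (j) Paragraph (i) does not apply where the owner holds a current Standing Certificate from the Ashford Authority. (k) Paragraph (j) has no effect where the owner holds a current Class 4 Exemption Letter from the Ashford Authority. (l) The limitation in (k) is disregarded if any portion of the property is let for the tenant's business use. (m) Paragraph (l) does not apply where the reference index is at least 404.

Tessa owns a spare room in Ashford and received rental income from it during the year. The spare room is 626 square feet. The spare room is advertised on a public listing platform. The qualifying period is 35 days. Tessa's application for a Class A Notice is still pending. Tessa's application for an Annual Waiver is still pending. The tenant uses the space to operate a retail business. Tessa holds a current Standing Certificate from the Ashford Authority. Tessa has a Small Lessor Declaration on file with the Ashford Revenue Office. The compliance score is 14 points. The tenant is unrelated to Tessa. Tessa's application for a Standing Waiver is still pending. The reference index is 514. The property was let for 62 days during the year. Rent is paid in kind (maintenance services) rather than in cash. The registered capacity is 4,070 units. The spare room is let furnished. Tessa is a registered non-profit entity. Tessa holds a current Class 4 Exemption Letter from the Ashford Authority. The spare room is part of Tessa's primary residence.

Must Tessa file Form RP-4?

Exception (a) does not apply: the Class A Notice is not current.
Exception (b) requires that the tenant is an immediate family member of the owner; but the tenant is unrelated to the owner, so (b) is unavailable.
Exception (c) fails — the Annual Waiver is not current.
All of (d)'s requirements are met (the property is let furnished; a Small Lessor Declaration is on file). However, paragraphs (g)–(h) must be considered: (g) operates against (d): the property is publicly advertised. (h), which would lift (g), is not triggered — no current Standing Waiver is held. So (d) is unavailable.
Exception (e) is satisfied on its face — the number of days the property was let is 62 days, less than the 65 days limit; Tessa is a registered non-profit. But applying paragraphs (i)–(m): (i) operates against (e): the compliance score is 14 points, under the 15 points limit. (j) would limit (i) — a current Standing Certificate is held — but (k) sets (j) aside: (k) operates against (j): a current Class 4 Exemption Letter is held. (l) would limit (k) — the space is let for business use — but (m) sets (l) aside: (m) operates against (l): the reference index is 514, meeting the 404 threshold. Exception (e) does not apply.
None of the exceptions is available; § 67.3 applies in full.

Yes — Tessa must file Form RP-4.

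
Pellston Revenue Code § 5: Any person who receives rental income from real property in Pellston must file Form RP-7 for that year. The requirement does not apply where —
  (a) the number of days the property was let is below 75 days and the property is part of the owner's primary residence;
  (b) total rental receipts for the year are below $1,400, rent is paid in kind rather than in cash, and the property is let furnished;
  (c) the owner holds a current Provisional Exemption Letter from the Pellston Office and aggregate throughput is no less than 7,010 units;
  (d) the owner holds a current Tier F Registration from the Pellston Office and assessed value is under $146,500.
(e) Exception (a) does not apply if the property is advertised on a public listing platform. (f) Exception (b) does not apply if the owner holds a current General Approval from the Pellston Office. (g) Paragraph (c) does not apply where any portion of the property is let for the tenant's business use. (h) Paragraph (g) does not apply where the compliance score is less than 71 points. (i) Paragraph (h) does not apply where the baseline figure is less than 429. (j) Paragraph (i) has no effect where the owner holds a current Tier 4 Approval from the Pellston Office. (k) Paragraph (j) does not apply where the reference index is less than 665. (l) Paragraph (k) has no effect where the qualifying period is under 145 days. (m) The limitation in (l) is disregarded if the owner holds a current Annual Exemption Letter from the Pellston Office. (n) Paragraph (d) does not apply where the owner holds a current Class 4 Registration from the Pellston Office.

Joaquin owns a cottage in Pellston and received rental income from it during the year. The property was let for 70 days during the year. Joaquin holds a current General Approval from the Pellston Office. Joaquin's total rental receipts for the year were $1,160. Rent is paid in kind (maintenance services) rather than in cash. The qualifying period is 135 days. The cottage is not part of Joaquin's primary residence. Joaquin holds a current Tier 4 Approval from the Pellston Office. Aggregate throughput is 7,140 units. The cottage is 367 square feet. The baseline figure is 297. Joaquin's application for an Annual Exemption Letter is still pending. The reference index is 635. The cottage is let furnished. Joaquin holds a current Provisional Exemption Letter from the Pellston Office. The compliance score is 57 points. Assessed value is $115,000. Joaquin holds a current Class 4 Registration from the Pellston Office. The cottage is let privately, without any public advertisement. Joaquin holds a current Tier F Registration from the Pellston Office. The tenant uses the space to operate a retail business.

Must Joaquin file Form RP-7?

Exception (a) does not apply: the cottage is not part of the primary residence.
Exception (b): total rental receipts for the year are $1,160, below the $1,400 limit; rent is paid in kind; the property is let furnished — every condition holds. However, paragraph (f) must be considered: (f) is engaged — a current General Approval is held. Exception (b) does not apply.
Exception (c) is satisfied on its face — a current Provisional Exemption Letter is held; aggregate throughput is 7,140 units, meeting the 7,010 units threshold. Considering the limiting provisions: (g) is engaged (the space is let for business use), but is set aside by (h): (h) operates — the compliance score is 57 points, less than the 71 points limit. (i) applies (the baseline figure is 297, less than the 429 limit), but is overridden by (j): (j) operates against (i): a current Tier 4 Approval is held. (k) is triggered (the reference index is 635, less than the 665 limit), but yields to (l): (l) operates against (k): the qualifying period is 135 days, under the 145 days limit. (m) is not triggered (there is no Annual Exemption Letter in force), so (l) stands. (c) remains available.
Exception (d) is satisfied on its face — a current Tier F Registration is held; assessed value is $115,000, under the $146,500 limit. Turning to paragraph (n): (n) is triggered — a current Class 4 Registration is held. So (d) is unavailable.

No — exception (c) applies; Joaquin is not required to file Form RP-7.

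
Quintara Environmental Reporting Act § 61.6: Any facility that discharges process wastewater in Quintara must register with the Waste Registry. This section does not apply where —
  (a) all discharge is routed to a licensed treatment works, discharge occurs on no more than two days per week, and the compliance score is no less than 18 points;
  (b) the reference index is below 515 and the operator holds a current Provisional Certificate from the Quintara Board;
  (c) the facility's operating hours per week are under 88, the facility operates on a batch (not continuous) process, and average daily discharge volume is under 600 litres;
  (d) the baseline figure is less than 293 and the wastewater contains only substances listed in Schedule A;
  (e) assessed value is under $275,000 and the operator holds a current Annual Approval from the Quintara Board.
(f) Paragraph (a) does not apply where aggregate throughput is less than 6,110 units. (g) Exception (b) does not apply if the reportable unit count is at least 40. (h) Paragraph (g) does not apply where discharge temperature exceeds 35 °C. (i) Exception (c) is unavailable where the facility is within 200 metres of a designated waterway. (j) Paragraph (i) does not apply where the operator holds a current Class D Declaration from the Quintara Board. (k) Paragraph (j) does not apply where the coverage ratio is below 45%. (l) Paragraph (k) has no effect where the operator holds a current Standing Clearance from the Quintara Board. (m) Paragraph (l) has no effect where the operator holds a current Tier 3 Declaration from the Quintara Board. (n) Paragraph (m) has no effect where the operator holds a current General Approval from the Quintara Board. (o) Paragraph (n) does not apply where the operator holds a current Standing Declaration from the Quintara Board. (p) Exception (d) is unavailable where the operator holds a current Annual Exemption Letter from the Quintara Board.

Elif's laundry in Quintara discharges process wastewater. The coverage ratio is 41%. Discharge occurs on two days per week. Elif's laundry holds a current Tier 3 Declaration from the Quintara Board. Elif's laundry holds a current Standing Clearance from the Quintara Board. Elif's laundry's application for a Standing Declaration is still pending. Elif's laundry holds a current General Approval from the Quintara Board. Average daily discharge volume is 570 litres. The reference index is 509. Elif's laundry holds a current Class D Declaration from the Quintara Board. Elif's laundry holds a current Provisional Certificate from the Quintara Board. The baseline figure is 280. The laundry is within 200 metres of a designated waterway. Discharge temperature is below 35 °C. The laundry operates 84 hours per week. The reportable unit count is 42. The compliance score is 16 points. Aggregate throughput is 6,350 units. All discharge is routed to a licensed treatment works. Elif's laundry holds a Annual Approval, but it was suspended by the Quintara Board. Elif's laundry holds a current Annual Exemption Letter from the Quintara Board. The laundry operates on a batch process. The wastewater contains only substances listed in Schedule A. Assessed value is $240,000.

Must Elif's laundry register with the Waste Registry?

Exception (a) fails — the compliance score is 16 points, short of 18 points.
All of (b)'s requirements are met (the reference index is 509, below the 515 limit; a current Provisional Certificate is held). But applying paragraphs (g)–(h): (g) operates against (b): the reportable unit count is 42, meeting the 40 threshold. (h) does not operate here (discharge temperature is below 35 °C), so (g) stands. Exception (b) does not apply.
All of (c)'s requirements are met (the facility's operating hours per week are 84, under the 88 limit; the facility operates on a batch process; average daily discharge volume is 570 litres, under the 600 litres limit). Under paragraphs (i)–(o): (i) is engaged (the laundry is within 200 m of a designated waterway), but yields to (j): (j) is triggered — a current Class D Declaration is held. (k) operates (the coverage ratio is 41%, below the 45% limit), but is set aside by (l): (l) is engaged — a current Standing Clearance is held. (m) operates (a current Tier 3 Declaration is held), but is overridden by (n): (n) operates against (m): a current General Approval is held. (o), which would lift (n), does not operate here — the Standing Declaration is not current. (c) remains available.
All of (d)'s requirements are met (the baseline figure is 280, less than the 293 limit; the wastewater is Schedule-A-only). But applying paragraph (p): (p) operates against (d): a current Annual Exemption Letter is held. So (d) is unavailable.
Exception (e) does not apply: no current Annual Approval is held.

No — exception (c) applies; Elif's laundry is not required to register with the Waste Registry.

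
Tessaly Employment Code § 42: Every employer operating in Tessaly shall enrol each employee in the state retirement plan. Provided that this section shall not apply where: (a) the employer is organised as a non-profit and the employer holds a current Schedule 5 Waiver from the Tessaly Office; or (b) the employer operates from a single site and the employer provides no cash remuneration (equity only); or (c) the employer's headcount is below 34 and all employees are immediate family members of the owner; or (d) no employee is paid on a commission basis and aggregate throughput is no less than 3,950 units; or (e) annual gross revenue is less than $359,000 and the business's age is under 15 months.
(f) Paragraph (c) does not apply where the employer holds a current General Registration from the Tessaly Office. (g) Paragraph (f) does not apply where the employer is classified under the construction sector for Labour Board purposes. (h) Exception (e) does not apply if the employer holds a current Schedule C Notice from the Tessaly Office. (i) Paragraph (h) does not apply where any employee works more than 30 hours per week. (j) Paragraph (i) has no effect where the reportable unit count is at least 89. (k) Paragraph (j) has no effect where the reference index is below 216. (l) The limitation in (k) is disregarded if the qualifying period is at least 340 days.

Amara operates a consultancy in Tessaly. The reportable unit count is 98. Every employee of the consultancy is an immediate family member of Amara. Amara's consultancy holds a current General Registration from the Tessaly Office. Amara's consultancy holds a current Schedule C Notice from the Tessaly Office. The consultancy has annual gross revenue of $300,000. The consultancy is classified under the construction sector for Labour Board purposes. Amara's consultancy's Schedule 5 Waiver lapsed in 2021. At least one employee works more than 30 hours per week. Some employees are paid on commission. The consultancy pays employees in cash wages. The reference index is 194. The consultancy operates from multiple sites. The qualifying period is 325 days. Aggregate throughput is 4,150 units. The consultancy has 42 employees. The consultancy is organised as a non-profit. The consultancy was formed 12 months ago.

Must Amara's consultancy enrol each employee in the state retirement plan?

No — exception (e) applies; Amara's consultancy is not required to enrol each employee in the state retirement plan.

Exception (a) fails — there is no Schedule 5 Waiver in force.
Exception (b) fails — the employer operates from multiple sites.
Exception (c) does not apply: the employer's headcount is 42, not below 34.
Exception (d) requires that no employee is paid on a commission basis; but some employees are paid on commission, so (d) is unavailable.
Exception (e)'s conditions are all satisfied: annual gross revenue is $300,000, less than the $359,000 limit; the business's age is 12 months, under the 15 months limit. Applying paragraphs (h)–(l): (h) would limit (e) — a current Schedule C Notice is held — but (i) sets (h) aside: (i) operates against (h): at least one employee exceeds 30 hours/week. (j) applies (the reportable unit count is 98, meeting the 89 threshold), but yields to (k): (k) applies — the reference index is 194, below the 216 limit. (l), which would lift (k), is not engaged — the qualifying period is 325 days, short of 340 days. So (e) applies.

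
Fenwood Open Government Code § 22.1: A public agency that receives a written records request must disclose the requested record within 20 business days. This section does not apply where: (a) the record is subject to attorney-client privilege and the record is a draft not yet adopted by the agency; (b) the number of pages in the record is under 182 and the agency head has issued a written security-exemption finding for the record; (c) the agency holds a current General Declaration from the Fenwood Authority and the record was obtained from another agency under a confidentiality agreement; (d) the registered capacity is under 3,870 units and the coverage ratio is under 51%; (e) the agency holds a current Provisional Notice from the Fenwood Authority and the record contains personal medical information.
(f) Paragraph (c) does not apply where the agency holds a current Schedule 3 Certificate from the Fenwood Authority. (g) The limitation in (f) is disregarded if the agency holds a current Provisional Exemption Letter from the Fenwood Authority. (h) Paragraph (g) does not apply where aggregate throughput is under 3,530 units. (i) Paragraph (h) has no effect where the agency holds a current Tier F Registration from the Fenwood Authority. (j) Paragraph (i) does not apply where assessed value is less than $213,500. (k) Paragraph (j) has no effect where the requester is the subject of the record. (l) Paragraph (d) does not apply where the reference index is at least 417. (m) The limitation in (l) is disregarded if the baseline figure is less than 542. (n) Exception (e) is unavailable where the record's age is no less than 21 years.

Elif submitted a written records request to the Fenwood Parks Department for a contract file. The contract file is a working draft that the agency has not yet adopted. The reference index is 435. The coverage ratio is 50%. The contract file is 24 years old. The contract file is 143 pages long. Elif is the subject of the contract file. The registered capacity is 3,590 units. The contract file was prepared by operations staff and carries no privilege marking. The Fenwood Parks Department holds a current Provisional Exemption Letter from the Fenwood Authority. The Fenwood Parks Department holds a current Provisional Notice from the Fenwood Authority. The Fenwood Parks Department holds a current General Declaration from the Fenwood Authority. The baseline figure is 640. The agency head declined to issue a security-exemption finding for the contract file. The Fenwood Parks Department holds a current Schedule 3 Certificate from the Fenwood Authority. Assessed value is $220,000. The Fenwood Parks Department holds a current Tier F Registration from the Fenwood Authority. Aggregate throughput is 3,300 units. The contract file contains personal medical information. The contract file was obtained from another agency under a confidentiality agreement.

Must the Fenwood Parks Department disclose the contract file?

No — exception (c) applies; the Fenwood Parks Department is not required to disclose the contract file.

Exception (a) requires that the record is subject to attorney-client privilege; but the contract file carries no privilege marking, so (a) is unavailable.
Exception (b) requires that the agency head has issued a written security-exemption finding for the record; but the agency head declined to issue a security-exemption finding, so (b) is unavailable.
Exception (c): a current General Declaration is held; the contract file was obtained under a confidentiality agreement — every condition holds. Considering the limiting provisions: (f) would limit (c) — a current Schedule 3 Certificate is held — but (g) sets (f) aside: (g) is triggered — a current Provisional Exemption Letter is held. (h) is triggered (aggregate throughput is 3,300 units, under the 3,530 units limit), but is overridden by (i): (i) operates — a current Tier F Registration is held. (j), which would lift (i), is not triggered — assessed value is $220,000, not less than $213,500. (c) remains available.
Exception (d)'s conditions are all satisfied: the registered capacity is 3,590 units, under the 3,870 units limit; the coverage ratio is 50%, under the 51% limit. But: (l) operates against (d): the reference index is 435, meeting the 417 threshold. (m) is inapplicable (the baseline figure is 640, not less than 542), so (l) stands. Exception (d) does not apply.
All of (e)'s requirements are met (a current Provisional Notice is held; the contract file contains personal medical information). Turning to paragraph (n): (n) operates against (e): the record's age is 24 years, meeting the 21 years threshold. So (e) is unavailable.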